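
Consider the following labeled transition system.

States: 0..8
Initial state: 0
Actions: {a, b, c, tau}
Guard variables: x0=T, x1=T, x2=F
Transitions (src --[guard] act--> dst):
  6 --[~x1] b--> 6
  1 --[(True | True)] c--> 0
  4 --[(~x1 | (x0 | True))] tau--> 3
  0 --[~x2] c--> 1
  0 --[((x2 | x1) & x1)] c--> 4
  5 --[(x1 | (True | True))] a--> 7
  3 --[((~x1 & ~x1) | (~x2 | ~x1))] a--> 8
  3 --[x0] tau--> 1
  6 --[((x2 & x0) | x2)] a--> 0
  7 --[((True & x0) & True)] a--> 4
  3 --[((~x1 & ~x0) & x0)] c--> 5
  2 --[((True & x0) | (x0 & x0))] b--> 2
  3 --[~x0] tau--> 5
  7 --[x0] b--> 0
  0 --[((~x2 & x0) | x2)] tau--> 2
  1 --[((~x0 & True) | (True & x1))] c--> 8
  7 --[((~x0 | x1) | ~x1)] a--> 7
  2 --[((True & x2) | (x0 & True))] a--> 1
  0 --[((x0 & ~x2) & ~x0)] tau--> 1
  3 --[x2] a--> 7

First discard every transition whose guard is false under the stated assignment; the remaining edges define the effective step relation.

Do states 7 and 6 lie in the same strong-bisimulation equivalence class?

Compute ~ classes (split until stable):
  π0 = {{0,1,2,3,4,5,6,7,8}}
  π1 = {{0},{1},{2,7},{3},{4},{5},{6,8}}
  π2 = {{0},{1},{2},{3},{4},{5},{6,8},{7}}
stable after 3 split(s): 8 block(s)
7∈{7}, 6∈{6,8}

Answer: NOT BISIMILAR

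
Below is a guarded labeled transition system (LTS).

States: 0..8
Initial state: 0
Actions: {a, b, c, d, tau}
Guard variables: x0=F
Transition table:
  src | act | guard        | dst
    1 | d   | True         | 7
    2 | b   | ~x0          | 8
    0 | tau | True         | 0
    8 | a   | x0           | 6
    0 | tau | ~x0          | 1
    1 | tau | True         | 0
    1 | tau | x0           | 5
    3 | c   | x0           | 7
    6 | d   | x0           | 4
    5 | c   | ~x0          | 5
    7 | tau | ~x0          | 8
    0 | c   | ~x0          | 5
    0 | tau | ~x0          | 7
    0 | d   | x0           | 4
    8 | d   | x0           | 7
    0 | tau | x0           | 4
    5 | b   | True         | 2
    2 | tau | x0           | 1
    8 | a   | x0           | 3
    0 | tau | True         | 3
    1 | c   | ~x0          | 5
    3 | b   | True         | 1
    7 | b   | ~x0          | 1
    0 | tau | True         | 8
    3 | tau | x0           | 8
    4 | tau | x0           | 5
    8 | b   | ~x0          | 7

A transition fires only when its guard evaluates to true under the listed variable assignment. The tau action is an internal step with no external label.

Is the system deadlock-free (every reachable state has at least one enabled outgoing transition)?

Reach set: {0,1,2,3,5,7,8}
  0: c→5  tau→0  tau→1  tau→3  tau→7  tau→8  [deg 6]
  1: c→5  d→7  tau→0  [deg 3]
  2: b→8  [deg 1]
  3: b→1  [deg 1]
  5: b→2  c→5  [deg 2]
  7: b→1  tau→8  [deg 2]
  8: b→7  [deg 1]

Answer: DEADLOCK-FREE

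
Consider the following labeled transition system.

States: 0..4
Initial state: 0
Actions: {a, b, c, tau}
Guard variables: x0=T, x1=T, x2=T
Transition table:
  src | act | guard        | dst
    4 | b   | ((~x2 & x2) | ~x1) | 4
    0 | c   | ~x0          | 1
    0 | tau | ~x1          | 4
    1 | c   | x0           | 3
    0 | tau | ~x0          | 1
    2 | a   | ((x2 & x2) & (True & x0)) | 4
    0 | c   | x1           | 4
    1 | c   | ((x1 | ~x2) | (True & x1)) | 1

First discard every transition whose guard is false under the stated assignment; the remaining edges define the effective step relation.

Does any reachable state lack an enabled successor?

R = {0,4}
  0: c→4  [1 out]
  4: ∅  [STUCK]
witness 4: c

Answer: DEADLOCK at state 4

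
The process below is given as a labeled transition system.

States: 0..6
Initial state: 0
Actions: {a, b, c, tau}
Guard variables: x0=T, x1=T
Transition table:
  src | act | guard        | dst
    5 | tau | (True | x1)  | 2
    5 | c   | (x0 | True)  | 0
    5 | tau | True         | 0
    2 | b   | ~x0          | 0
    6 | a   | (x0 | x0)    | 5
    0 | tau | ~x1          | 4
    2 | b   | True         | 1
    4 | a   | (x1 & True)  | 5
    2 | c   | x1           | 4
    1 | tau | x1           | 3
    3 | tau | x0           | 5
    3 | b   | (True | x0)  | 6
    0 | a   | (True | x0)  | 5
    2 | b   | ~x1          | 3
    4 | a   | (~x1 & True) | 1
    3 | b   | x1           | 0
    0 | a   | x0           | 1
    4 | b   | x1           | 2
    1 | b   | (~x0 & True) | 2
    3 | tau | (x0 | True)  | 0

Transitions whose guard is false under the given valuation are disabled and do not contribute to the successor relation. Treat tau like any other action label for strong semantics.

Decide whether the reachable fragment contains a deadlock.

Reachable = {0,1,2,3,4,5,6}
  0: a→1  a→5  [2 exit(s)]
  1: tau→3  [1 exit(s)]
  2: b→1  c→4  [2 exit(s)]
  3: b→0  b→6  tau→0  tau→5  [4 exit(s)]
  4: a→5  b→2  [2 exit(s)]
  5: c→0  tau→0  tau→2  [3 exit(s)]
  6: a→5  [1 exit(s)]

Answer: DEADLOCK-FREE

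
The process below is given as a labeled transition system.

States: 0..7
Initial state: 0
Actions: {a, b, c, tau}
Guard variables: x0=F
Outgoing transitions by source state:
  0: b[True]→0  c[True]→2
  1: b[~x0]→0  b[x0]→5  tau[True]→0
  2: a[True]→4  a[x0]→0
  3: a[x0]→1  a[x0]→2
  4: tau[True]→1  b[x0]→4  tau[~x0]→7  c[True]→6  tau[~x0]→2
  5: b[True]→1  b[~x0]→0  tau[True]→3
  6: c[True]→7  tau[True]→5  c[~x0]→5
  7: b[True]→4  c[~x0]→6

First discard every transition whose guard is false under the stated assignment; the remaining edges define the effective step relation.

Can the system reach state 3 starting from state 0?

Guard filter leaves 17 enabled edge(s).
Layer 0: {0}
Layer 1: {2}  now seen {0,2}
Layer 2: {4}  now seen {0,2,4}
Layer 3: {1,6,7}  now seen {0,1,2,4,6,7}
Layer 4: {5}  now seen {0,1,2,4,5,6,7}
Layer 5: {3}  now seen {0,1,2,3,4,5,6,7}
Reach set: {0,1,2,3,4,5,6,7}
witness 3: c·a·c·c·tau

Answer: REACHABLE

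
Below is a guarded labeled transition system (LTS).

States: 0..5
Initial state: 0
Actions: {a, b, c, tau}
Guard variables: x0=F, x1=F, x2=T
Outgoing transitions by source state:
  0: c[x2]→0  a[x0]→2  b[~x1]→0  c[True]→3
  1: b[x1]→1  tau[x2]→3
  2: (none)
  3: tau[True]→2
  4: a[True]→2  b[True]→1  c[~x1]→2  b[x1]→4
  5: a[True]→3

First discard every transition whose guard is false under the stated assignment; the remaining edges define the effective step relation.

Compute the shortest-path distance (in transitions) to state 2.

Answer: 2

Working:
Layered search for 2:
  depth 0: {0}
  depth 1: {3}
  depth 2: {2}
2 enters at depth 2; path c·tau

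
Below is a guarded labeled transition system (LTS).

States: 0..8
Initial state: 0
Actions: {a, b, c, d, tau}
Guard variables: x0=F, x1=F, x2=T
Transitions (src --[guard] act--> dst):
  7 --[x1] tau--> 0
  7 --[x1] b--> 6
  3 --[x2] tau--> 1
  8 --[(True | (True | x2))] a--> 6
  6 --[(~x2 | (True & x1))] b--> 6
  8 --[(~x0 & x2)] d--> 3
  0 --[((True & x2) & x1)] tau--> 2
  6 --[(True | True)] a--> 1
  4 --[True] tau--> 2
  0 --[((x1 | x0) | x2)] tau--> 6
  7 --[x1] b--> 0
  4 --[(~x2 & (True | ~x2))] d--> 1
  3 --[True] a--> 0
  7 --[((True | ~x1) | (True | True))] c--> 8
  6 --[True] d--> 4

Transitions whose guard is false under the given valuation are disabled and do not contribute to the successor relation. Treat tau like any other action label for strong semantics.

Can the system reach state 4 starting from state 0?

Answer: REACHABLE

Trace:
9 transition(s) survive guard evaluation.
L0 = {0}
L1 = {6}  now seen {0,6}
L2 = {1,4}  now seen {0,1,4,6}
L3 = {2}  now seen {0,1,2,4,6}
Reach set: {0,1,2,4,6}
witness 4: tau·d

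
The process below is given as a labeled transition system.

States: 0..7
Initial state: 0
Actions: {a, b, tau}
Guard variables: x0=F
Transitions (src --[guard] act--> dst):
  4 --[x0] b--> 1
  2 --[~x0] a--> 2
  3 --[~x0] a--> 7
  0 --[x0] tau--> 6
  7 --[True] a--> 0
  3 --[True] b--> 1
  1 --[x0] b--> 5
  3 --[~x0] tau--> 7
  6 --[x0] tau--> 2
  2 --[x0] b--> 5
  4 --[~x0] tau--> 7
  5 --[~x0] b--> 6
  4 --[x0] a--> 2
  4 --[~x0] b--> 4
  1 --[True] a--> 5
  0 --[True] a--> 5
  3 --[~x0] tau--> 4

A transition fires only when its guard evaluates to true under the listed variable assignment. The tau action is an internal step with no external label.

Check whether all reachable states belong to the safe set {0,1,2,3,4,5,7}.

Answer: INVARIANT VIOLATED at state 6

Analysis:
Inv-set: {0,1,2,3,4,5,7}
Reachable = {0,5,6}
  0: ✓
  5: ✓
  6: ✗ unsafe
counterexample path to 6: a·b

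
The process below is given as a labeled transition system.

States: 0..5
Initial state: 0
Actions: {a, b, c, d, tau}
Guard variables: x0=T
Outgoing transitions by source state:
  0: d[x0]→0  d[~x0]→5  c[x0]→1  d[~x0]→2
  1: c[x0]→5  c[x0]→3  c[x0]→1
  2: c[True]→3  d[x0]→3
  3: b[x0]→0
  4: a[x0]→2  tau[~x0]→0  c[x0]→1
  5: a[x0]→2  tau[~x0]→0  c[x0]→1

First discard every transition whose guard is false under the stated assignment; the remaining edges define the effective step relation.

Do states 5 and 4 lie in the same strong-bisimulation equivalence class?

Compute ~ classes (split until stable):
  P[0] = {{0,1,2,3,4,5}}
  P[1] = {{0,2},{1},{3},{4,5}}
  P[2] = {{0},{1},{2},{3},{4,5}}
stable after 3 split(s): 5 block(s)
class of 5: {4,5}; class of 4: {4,5}

Answer: BISIMILAR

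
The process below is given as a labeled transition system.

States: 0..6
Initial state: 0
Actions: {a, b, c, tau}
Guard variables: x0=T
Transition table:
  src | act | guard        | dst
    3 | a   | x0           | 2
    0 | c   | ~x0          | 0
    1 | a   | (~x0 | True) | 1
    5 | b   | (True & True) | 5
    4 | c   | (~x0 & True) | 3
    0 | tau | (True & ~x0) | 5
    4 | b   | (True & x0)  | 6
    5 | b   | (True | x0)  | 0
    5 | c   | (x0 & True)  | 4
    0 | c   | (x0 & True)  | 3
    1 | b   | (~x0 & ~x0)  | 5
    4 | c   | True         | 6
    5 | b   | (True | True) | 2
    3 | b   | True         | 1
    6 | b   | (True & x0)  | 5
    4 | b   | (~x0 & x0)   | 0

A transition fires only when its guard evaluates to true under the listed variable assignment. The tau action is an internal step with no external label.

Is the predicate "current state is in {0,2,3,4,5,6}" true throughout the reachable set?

Allowed set {0,2,3,4,5,6}
R = {0,1,2,3}
  0: safe
  1: outside
  2: safe
  3: safe
reach 1 via c·b — violates

Answer: INVARIANT VIOLATED at state 1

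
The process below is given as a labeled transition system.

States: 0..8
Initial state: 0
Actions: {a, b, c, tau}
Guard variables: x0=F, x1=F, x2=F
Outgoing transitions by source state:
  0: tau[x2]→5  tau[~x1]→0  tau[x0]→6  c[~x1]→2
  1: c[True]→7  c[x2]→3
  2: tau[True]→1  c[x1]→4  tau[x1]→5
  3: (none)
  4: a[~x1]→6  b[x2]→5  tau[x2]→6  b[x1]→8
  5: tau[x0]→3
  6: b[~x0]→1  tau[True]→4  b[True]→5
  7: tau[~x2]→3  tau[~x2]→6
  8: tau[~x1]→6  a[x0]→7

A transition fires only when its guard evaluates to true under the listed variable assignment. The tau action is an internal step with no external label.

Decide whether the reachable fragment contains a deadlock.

Reach set: {0,1,2,3,4,5,6,7}
  0: c→2  tau→0  [2 exit(s)]
  1: c→7  [1 exit(s)]
  2: tau→1  [1 exit(s)]
  3: ∅  [STUCK]
  4: a→6  [1 exit(s)]
  5: ∅  [STUCK]
  6: b→1  b→5  tau→4  [3 exit(s)]
  7: tau→3  tau→6  [2 exit(s)]
Path to 3: c·tau·c·tau

Answer: DEADLOCK at state 3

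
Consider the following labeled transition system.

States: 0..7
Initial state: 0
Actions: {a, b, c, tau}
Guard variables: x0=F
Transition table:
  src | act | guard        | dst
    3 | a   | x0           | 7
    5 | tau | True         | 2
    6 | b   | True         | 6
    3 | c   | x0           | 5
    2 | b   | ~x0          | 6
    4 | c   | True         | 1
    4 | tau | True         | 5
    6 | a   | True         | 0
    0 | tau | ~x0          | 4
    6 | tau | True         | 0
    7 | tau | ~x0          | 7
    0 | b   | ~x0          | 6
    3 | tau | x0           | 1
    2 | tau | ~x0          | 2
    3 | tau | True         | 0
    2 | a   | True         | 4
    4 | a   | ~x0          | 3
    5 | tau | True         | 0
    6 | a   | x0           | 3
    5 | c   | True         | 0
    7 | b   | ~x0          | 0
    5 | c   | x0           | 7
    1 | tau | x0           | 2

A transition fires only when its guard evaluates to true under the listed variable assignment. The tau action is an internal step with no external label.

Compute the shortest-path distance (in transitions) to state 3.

Answer: 2

Analysis:
Layered search for 3:
  Layer 0: {0}
  Layer 1: {4,6}
  Layer 2: {1,3,5}
depth(3)=2, e.g. tau·a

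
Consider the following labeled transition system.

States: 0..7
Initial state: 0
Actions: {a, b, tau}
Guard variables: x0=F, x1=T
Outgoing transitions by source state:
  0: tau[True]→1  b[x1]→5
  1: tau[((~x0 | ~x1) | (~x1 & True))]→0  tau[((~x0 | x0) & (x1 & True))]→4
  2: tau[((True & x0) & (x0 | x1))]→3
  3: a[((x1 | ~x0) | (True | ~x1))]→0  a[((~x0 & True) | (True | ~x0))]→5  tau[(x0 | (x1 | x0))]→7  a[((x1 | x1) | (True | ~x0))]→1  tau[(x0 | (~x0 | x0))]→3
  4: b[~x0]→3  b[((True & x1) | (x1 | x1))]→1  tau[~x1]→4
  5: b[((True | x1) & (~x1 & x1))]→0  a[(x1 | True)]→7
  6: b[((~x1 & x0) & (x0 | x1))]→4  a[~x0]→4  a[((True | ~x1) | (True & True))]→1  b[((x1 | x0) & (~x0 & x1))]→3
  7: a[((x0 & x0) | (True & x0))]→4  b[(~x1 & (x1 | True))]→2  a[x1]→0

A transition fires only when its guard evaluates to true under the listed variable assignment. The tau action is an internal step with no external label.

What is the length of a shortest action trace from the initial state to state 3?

Breadth-first toward 3:
  Layer 0: {0}
  Layer 1: {1,5}
  Layer 2: {4,7}
  Layer 3: {3}
first hit 3 at d=3 via tau·tau·b

Answer: 3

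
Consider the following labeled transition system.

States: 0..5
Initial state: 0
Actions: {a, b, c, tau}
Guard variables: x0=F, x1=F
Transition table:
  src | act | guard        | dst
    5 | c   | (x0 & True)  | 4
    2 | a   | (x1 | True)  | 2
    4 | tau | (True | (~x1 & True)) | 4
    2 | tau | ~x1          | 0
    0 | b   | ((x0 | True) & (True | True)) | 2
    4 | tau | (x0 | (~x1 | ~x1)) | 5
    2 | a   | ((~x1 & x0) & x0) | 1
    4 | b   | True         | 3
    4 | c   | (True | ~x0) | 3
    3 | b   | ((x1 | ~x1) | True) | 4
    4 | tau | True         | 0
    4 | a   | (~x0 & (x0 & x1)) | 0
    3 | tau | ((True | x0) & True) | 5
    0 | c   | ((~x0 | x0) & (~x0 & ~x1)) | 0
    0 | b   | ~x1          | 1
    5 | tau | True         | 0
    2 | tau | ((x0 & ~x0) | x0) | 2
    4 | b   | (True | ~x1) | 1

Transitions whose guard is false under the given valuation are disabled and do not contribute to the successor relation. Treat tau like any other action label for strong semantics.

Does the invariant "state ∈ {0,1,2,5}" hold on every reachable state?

Answer: INVARIANT HOLDS

Working:
Safe = {0,1,2,5}
Reach set: {0,1,2}
  0: safe
  1: safe
  2: safe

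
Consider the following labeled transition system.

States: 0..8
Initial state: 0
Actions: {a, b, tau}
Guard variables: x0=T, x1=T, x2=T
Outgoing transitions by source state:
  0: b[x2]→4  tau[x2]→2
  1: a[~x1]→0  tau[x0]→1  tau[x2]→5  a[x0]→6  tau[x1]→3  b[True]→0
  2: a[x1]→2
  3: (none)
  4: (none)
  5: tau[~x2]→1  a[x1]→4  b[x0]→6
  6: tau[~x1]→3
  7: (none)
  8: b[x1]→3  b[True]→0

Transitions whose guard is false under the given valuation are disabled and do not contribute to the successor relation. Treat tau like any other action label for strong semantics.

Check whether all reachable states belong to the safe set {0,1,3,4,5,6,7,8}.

Allowed set {0,1,3,4,5,6,7,8}
Reachable = {0,2,4}
  0: safe
  2: ✗ unsafe
  4: safe
witness against invariant: tau → 2

Answer: INVARIANT VIOLATED at state 2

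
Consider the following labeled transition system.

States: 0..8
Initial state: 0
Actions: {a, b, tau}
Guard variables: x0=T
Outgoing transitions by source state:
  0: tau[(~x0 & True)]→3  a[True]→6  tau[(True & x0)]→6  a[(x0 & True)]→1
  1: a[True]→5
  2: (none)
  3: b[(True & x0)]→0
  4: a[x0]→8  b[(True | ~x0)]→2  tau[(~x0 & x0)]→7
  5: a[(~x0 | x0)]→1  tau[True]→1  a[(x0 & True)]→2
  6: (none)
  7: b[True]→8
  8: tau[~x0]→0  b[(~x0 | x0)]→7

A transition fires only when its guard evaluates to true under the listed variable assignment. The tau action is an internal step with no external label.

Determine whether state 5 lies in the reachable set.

Guard filter leaves 12 enabled edge(s).
depth 0: {0}
depth 1: {1,6}  now seen {0,1,6}
depth 2: {5}  now seen {0,1,5,6}
depth 3: {2}  now seen {0,1,2,5,6}
Reach set: {0,1,2,5,6}
trace reaching 5: a·a

Answer: REACHABLE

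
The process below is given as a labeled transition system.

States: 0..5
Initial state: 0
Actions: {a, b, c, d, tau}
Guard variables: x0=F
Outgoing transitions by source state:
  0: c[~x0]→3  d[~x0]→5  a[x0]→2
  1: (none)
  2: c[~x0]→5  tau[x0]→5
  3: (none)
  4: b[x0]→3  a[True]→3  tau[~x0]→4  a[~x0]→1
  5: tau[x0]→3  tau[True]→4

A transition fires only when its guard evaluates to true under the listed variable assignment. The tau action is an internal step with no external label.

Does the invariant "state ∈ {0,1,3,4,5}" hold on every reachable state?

Allowed set {0,1,3,4,5}
Reachable = {0,1,3,4,5}
  0: safe
  1: safe
  3: safe
  4: safe
  5: safe

Answer: INVARIANT HOLDS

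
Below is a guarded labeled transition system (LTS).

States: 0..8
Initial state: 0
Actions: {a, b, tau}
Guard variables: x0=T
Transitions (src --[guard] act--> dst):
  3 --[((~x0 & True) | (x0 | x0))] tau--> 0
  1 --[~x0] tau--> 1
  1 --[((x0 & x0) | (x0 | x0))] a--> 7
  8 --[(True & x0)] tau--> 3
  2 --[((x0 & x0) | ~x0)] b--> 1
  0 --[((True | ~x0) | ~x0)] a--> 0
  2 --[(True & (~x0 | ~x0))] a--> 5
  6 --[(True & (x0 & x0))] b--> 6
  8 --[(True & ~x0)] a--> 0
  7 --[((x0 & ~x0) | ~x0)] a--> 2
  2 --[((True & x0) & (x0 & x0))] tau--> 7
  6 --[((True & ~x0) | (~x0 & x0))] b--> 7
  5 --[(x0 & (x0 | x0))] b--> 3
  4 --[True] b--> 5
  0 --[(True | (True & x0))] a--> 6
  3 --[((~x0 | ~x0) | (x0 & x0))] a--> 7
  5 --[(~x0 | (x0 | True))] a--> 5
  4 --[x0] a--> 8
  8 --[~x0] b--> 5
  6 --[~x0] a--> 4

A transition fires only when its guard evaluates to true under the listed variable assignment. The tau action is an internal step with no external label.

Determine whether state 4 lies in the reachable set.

After dropping false guards: 13 live edges.
L0 = {0}
L1 = {6}  cumulative {0,6}
R = {0,6}

Answer: UNREACHABLE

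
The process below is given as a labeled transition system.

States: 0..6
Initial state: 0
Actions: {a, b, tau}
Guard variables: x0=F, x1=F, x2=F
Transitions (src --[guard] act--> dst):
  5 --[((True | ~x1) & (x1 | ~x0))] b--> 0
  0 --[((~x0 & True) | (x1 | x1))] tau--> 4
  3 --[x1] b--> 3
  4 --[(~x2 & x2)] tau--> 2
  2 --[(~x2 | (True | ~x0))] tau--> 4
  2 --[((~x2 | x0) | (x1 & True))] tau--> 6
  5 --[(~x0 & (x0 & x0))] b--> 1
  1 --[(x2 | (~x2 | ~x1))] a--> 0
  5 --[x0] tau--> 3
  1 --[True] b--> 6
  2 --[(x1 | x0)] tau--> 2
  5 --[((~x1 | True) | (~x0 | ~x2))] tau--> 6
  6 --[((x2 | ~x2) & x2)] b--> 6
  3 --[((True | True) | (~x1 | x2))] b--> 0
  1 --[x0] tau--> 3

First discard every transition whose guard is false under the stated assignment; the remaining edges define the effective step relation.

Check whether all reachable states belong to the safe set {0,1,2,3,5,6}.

Allowed set {0,1,2,3,5,6}
Reachable = {0,4}
  0: ok
  4: outside
reach 4 via tau — violates

Answer: INVARIANT VIOLATED at state 4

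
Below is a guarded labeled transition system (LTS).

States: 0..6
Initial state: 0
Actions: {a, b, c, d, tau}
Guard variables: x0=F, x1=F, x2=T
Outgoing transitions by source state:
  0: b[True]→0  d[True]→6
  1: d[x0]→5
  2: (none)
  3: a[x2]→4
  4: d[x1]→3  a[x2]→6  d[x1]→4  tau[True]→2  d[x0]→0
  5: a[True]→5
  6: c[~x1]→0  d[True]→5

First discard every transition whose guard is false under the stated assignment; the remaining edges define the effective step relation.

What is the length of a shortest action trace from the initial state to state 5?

Breadth-first toward 5:
  depth 0: {0}
  depth 1: {6}
  depth 2: {5}
5 enters at depth 2; path d·d

Answer: 2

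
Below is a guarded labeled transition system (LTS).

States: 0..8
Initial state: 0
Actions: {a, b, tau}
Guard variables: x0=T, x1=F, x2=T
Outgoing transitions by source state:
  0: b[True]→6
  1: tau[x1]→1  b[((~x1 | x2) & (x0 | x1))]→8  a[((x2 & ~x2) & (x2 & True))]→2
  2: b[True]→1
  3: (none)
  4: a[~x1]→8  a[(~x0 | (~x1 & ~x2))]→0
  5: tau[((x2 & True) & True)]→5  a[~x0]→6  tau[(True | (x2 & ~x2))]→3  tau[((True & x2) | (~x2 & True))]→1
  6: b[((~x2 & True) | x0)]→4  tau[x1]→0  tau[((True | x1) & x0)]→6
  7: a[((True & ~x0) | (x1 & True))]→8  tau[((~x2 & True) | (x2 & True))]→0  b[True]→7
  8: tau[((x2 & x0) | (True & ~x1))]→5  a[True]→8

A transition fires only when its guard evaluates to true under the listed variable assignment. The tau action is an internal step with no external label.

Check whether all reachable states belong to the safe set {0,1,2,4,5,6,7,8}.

Answer: INVARIANT VIOLATED at state 3

Working:
Allowed set {0,1,2,4,5,6,7,8}
Reach set: {0,1,3,4,5,6,8}
  0: ok
  1: ok
  3: outside
  4: ok
  5: ok
  6: ok
  8: ok
counterexample path to 3: b·b·a·tau·tau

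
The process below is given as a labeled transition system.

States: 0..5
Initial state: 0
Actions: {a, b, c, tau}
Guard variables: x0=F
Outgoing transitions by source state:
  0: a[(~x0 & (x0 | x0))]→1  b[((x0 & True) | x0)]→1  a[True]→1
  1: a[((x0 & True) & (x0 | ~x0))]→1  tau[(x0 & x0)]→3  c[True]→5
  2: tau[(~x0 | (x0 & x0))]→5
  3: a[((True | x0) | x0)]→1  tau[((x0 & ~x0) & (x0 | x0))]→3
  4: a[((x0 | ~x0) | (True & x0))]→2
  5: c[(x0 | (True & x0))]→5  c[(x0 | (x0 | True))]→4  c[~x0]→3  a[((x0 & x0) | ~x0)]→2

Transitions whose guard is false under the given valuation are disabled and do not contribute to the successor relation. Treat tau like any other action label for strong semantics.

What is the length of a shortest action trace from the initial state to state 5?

Answer: 2

Trace:
Layered search for 5:
  Layer 0: {0}
  Layer 1: {1}
  Layer 2: {5}
first hit 5 at d=2 via a·c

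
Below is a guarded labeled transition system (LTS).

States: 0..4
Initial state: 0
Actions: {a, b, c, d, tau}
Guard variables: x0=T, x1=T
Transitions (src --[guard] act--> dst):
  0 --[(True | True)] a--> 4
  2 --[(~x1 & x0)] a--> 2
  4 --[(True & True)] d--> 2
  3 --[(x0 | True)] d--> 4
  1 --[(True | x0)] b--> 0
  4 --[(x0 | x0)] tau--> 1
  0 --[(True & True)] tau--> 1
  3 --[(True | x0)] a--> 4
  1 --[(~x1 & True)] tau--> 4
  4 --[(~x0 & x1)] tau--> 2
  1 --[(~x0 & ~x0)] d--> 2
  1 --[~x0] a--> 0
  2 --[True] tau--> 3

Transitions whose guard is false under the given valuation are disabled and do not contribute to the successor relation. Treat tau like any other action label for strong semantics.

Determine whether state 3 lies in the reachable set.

8 transition(s) survive guard evaluation.
L0 = {0}
L1 = {1,4}  cumulative {0,1,4}
L2 = {2}  cumulative {0,1,2,4}
L3 = {3}  cumulative {0,1,2,3,4}
Reach set: {0,1,2,3,4}
witness 3: a·d·tau

Answer: REACHABLE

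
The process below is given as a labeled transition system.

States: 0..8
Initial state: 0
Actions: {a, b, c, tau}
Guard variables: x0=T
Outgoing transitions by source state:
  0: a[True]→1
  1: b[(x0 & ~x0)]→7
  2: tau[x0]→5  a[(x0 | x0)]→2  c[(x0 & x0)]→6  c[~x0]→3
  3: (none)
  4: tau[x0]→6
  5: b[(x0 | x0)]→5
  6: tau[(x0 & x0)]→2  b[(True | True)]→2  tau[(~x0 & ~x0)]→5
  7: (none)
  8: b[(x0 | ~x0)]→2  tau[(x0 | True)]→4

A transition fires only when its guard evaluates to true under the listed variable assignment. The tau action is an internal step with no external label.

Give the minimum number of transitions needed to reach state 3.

BFS to 3:
  L0 = {0}
  L1 = {1}
3 never appears.

Answer: UNREACHABLE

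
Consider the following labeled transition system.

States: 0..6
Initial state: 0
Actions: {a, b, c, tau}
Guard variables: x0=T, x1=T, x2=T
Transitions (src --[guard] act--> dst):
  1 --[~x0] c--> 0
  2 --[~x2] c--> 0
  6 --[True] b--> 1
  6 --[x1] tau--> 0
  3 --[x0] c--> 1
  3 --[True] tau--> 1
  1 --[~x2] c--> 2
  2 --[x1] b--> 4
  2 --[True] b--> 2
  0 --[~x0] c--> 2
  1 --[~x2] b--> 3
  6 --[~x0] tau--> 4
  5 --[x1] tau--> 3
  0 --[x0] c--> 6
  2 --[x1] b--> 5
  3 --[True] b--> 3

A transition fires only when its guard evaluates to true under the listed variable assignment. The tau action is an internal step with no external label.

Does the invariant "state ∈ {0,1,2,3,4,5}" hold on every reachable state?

Inv-set: {0,1,2,3,4,5}
Reachable = {0,1,6}
  0: ✓
  1: ✓
  6: ✗ unsafe
reach 6 via c — violates

Answer: INVARIANT VIOLATED at state 6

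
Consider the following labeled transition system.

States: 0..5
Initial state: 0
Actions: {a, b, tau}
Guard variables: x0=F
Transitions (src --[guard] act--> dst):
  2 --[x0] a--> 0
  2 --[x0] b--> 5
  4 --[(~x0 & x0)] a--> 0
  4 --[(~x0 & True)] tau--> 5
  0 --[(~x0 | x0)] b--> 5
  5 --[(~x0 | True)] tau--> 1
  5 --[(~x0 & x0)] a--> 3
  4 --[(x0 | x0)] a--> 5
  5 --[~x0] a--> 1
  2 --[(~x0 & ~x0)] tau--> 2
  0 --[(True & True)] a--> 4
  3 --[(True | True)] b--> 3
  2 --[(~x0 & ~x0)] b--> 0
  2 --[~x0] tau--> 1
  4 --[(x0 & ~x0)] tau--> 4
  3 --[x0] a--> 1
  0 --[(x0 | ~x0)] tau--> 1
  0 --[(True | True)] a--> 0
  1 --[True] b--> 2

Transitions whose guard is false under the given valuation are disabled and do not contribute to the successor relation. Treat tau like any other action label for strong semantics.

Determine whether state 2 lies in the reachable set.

12 transition(s) survive guard evaluation.
Layer 0: {0}
Layer 1: {1,4,5}  total {0,1,4,5}
Layer 2: {2}  total {0,1,2,4,5}
Reachable = {0,1,2,4,5}
trace reaching 2: tau·b

Answer: REACHABLE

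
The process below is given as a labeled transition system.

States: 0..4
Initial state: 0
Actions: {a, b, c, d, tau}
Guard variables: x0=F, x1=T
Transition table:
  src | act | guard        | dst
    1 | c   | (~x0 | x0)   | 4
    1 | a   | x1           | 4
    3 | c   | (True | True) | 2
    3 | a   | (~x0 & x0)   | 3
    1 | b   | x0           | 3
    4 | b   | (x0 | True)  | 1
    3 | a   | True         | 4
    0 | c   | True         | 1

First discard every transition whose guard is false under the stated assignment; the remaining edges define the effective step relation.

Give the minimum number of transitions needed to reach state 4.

Breadth-first toward 4:
  L0 = {0}
  L1 = {1}
  L2 = {4}
depth(4)=2, e.g. c·a

Answer: 2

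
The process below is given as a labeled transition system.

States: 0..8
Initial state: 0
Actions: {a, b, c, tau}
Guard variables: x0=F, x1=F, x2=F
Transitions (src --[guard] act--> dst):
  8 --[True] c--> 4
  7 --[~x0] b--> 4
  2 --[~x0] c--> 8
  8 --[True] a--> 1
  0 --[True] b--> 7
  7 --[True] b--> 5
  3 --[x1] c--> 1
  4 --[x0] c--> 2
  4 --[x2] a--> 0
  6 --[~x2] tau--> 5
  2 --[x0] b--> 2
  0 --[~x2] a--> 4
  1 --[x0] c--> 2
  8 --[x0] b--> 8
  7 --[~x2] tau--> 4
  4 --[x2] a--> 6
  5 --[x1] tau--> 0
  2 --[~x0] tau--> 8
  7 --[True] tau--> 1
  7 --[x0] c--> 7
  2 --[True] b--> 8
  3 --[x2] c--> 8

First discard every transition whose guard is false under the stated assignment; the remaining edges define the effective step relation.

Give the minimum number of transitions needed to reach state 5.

Breadth-first toward 5:
  L0 = {0}
  L1 = {4,7}
  L2 = {1,5}
first hit 5 at d=2 via b·b

Answer: 2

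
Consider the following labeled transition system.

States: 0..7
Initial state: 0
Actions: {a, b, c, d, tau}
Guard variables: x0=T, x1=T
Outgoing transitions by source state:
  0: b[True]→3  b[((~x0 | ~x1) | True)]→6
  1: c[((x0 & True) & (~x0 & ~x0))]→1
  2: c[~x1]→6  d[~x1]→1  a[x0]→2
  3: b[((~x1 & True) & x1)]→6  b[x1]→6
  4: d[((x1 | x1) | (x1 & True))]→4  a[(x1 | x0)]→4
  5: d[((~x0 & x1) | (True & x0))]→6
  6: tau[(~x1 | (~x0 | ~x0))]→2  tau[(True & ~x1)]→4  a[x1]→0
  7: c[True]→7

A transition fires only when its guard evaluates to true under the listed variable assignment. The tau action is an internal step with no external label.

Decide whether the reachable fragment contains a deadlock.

Answer: DEADLOCK-FREE

Analysis:
Reach set: {0,3,6}
  0: b→3  b→6  [deg 2]
  3: b→6  [deg 1]
  6: a→0  [deg 1]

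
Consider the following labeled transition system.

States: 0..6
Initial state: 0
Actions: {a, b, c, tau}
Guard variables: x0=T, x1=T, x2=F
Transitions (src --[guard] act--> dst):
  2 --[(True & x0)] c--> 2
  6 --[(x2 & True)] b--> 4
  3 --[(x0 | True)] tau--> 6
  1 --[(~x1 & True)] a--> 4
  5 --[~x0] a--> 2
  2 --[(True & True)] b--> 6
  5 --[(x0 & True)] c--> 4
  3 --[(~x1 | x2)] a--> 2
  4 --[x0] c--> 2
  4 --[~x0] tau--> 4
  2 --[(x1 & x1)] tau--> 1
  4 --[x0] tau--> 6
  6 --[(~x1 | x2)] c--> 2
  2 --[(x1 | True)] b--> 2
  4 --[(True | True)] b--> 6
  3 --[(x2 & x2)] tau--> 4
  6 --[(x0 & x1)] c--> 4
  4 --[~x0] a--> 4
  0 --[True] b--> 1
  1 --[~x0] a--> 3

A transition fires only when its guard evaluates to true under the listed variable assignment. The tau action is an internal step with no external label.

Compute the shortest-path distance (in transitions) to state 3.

Answer: UNREACHABLE

Analysis:
BFS to 3:
  depth 0: {0}
  depth 1: {1}
3 never appears.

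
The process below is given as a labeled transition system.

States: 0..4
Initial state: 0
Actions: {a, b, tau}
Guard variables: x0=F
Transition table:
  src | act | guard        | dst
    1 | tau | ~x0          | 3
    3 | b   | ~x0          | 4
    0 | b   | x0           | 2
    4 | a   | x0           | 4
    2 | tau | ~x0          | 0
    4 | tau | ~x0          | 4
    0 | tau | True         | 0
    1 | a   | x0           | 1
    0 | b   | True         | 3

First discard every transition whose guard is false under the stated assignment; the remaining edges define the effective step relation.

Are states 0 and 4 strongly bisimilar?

Answer: NOT BISIMILAR

Trace:
Compute ~ classes (split until stable):
  round 0: {{0,1,2,3,4}}
  round 1: {{0},{1,2,4},{3}}
  round 2: {{0},{1},{2},{3},{4}}
Fixed point at round 3; 5 class(es).
class of 0: {0}; class of 4: {4}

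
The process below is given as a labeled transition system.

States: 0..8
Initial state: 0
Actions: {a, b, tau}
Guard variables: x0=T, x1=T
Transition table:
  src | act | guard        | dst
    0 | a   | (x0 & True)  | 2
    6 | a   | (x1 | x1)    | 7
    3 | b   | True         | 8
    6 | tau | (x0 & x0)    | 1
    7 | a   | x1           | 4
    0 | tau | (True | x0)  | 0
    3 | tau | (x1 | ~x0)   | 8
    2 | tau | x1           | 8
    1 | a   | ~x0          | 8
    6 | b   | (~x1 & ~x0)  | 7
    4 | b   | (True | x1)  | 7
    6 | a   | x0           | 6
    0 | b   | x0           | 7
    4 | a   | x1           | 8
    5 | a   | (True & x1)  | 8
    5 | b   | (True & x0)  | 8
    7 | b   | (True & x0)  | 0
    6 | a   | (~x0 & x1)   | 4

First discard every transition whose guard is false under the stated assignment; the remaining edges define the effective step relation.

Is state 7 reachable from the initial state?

Answer: REACHABLE

Working:
After dropping false guards: 15 live edges.
L0 = {0}
L1 = {2,7}  now seen {0,2,7}
L2 = {4,8}  now seen {0,2,4,7,8}
Reach set: {0,2,4,7,8}
witness 7: b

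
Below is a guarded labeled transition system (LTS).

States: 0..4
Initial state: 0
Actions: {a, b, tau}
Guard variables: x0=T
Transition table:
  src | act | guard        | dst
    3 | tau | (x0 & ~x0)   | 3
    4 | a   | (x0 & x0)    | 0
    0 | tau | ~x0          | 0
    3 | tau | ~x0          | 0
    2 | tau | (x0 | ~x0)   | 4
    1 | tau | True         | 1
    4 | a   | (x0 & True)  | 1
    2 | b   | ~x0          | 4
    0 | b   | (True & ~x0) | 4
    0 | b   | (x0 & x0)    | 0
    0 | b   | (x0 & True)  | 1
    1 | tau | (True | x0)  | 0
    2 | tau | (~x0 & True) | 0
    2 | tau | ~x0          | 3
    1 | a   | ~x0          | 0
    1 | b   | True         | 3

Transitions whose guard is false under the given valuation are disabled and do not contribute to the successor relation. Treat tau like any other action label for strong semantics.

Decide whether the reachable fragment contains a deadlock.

R = {0,1,3}
  0: b→0  b→1  [deg 2]
  1: b→3  tau→0  tau→1  [deg 3]
  3: ∅  [no exit]
Path to 3: b·b

Answer: DEADLOCK at state 3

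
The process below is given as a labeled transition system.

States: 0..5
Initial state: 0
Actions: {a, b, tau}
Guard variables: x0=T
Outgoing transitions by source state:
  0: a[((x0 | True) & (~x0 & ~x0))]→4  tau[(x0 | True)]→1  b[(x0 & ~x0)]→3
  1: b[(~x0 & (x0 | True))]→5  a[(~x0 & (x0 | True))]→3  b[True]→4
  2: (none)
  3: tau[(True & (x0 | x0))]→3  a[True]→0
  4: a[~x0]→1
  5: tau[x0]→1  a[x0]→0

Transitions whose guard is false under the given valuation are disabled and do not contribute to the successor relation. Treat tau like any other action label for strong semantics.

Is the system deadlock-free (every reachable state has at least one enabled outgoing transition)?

Answer: DEADLOCK at state 4

Analysis:
R = {0,1,4}
  0: tau→1  [deg 1]
  1: b→4  [deg 1]
  4: ∅  [deadlock]
trace reaching 4: tau·b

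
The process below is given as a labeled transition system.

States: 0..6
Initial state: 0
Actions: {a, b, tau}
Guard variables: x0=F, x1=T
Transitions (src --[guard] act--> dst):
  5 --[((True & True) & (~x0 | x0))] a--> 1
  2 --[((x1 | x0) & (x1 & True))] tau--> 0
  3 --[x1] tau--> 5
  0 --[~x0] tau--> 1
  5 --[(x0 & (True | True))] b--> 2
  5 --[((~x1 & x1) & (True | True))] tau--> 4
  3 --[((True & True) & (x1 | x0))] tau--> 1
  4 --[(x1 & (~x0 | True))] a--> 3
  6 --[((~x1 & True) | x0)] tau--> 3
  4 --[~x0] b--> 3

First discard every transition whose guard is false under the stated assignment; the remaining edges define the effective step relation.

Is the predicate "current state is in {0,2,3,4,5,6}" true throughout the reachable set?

Answer: INVARIANT VIOLATED at state 1

Analysis:
Safe = {0,2,3,4,5,6}
R = {0,1}
  0: safe
  1: ✗ unsafe
reach 1 via tau — violates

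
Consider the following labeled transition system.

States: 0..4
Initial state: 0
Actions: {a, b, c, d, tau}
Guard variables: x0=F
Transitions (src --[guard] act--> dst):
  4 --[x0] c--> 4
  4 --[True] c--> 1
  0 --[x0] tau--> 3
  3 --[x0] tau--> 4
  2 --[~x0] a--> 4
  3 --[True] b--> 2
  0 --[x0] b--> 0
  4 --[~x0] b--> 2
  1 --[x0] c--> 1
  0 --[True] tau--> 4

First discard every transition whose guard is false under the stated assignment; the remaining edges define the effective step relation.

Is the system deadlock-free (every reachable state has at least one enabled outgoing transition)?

R = {0,1,2,4}
  0: tau→4  [1 out]
  1: ∅  [deadlock]
  2: a→4  [1 out]
  4: b→2  c→1  [2 out]
trace reaching 1: tau·c

Answer: DEADLOCK at state 1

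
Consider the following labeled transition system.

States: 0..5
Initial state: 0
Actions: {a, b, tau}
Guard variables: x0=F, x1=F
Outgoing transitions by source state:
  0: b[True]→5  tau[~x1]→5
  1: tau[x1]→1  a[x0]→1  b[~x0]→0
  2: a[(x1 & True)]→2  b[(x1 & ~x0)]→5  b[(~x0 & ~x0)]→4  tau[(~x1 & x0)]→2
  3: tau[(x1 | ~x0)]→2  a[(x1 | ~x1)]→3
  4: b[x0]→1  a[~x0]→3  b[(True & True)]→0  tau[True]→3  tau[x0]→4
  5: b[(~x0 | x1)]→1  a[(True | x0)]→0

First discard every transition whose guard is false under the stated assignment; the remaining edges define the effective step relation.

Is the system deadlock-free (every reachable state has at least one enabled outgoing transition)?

Answer: DEADLOCK-FREE

Working:
Reachable = {0,1,5}
  0: b→5  tau→5  [2 exit(s)]
  1: b→0  [1 exit(s)]
  5: a→0  b→1  [2 exit(s)]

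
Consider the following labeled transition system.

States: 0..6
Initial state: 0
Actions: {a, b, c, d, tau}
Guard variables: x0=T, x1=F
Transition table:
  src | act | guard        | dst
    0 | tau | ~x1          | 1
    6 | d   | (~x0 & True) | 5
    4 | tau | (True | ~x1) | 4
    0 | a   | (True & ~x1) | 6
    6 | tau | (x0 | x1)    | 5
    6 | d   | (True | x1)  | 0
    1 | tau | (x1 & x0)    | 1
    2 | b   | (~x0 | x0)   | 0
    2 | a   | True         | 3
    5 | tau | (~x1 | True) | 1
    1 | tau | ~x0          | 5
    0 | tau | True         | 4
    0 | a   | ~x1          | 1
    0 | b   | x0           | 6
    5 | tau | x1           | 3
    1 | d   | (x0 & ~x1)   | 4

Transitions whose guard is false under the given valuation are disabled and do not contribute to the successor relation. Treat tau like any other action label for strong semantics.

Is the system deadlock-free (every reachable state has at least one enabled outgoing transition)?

Answer: DEADLOCK-FREE

Working:
Reachable = {0,1,4,5,6}
  0: a→1  a→6  b→6  tau→1  tau→4  [deg 5]
  1: d→4  [deg 1]
  4: tau→4  [deg 1]
  5: tau→1  [deg 1]
  6: d→0  tau→5  [deg 2]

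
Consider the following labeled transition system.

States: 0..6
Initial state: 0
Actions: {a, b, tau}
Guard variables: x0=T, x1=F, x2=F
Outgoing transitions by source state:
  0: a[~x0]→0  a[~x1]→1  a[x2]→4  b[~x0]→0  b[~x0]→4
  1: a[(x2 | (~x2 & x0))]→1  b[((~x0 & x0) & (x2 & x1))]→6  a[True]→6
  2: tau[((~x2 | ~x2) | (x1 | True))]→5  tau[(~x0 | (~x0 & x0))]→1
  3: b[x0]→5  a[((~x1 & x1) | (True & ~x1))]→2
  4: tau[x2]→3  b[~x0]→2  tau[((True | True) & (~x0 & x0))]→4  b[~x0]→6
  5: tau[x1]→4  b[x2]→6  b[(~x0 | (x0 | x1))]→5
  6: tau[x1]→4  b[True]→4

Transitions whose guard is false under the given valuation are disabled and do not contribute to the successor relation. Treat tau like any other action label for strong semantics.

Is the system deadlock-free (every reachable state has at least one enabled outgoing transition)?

R = {0,1,4,6}
  0: a→1  [deg 1]
  1: a→1  a→6  [deg 2]
  4: ∅  [no exit]
  6: b→4  [deg 1]
Path to 4: a·a·b

Answer: DEADLOCK at state 4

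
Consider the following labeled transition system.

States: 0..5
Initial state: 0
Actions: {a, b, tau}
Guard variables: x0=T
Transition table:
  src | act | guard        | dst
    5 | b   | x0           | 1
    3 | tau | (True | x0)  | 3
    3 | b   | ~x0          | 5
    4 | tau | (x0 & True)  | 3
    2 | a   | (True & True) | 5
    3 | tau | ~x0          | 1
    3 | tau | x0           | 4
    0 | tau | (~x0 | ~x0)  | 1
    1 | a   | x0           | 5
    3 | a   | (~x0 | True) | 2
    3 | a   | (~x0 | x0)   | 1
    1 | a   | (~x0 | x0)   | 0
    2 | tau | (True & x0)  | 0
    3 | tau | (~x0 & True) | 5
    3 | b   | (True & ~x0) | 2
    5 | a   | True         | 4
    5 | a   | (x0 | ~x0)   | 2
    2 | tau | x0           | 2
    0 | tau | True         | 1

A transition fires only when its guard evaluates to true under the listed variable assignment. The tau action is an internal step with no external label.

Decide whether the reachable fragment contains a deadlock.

R = {0,1,2,3,4,5}
  0: tau→1  [1 out]
  1: a→0  a→5  [2 out]
  2: a→5  tau→0  tau→2  [3 out]
  3: a→1  a→2  tau→3  tau→4  [4 out]
  4: tau→3  [1 out]
  5: a→2  a→4  b→1  [3 out]

Answer: DEADLOCK-FREE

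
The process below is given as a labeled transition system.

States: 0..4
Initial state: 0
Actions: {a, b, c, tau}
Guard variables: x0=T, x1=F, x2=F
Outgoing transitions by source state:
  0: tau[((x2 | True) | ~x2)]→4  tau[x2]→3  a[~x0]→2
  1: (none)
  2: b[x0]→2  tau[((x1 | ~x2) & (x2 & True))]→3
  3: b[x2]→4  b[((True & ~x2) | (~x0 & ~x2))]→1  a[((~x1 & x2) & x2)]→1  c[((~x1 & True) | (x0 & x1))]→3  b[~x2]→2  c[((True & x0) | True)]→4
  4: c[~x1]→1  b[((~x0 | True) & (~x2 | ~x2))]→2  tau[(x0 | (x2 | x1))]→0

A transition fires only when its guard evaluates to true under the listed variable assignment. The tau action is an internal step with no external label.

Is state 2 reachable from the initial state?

9 transition(s) survive guard evaluation.
depth 0: {0}
depth 1: {4}  total {0,4}
depth 2: {1,2}  total {0,1,2,4}
R = {0,1,2,4}
trace reaching 2: tau·b

Answer: REACHABLE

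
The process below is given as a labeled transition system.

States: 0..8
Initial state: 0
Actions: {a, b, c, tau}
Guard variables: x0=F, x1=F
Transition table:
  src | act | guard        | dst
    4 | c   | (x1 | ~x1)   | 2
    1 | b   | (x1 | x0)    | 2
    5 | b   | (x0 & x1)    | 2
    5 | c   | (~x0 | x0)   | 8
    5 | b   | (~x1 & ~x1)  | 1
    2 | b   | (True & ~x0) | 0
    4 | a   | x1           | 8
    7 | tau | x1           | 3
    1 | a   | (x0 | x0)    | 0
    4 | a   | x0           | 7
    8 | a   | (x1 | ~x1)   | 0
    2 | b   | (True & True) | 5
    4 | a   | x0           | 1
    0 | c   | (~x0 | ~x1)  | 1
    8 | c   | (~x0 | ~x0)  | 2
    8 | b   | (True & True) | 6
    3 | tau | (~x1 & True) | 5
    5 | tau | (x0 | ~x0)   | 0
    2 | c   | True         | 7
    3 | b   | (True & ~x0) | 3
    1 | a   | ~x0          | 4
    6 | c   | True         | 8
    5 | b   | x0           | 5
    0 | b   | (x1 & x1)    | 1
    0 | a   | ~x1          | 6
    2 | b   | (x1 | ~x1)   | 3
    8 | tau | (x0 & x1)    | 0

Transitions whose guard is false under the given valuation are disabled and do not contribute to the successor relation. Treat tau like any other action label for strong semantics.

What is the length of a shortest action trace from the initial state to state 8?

BFS to 8:
  L0 = {0}
  L1 = {1,6}
  L2 = {4,8}
depth(8)=2, e.g. a·c

Answer: 2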